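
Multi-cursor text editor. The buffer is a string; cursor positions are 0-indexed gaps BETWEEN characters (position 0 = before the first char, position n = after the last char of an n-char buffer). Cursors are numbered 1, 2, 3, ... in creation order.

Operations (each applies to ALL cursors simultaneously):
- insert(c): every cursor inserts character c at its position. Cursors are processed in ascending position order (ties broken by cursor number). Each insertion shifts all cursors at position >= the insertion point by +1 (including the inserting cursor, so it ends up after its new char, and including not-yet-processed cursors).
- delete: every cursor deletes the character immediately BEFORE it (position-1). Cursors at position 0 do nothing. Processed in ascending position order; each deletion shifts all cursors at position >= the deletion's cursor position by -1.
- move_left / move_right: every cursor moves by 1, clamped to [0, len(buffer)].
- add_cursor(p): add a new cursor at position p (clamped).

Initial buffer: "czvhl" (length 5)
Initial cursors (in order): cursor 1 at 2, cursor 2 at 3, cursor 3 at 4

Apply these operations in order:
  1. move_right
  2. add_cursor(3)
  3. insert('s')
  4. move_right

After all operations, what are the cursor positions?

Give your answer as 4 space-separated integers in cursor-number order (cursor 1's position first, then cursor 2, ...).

After op 1 (move_right): buffer="czvhl" (len 5), cursors c1@3 c2@4 c3@5, authorship .....
After op 2 (add_cursor(3)): buffer="czvhl" (len 5), cursors c1@3 c4@3 c2@4 c3@5, authorship .....
After op 3 (insert('s')): buffer="czvsshsls" (len 9), cursors c1@5 c4@5 c2@7 c3@9, authorship ...14.2.3
After op 4 (move_right): buffer="czvsshsls" (len 9), cursors c1@6 c4@6 c2@8 c3@9, authorship ...14.2.3

Answer: 6 8 9 6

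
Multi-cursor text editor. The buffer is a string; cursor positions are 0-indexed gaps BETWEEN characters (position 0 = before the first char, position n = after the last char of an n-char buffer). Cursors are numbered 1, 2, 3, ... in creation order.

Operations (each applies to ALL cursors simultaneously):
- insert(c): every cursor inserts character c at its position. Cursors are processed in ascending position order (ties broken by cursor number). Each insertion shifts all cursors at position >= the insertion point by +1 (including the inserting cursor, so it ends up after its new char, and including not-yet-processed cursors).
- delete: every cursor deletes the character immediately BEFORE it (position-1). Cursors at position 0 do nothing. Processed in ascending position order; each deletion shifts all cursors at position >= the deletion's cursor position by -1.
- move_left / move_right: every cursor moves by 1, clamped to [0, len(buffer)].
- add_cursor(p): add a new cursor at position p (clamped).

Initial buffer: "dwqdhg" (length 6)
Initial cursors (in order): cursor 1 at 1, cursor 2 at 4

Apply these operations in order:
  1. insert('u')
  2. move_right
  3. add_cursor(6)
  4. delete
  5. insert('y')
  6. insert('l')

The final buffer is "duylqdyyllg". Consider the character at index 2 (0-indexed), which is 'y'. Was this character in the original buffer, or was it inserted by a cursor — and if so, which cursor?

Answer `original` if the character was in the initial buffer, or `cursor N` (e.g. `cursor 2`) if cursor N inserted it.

Answer: cursor 1

Derivation:
After op 1 (insert('u')): buffer="duwqduhg" (len 8), cursors c1@2 c2@6, authorship .1...2..
After op 2 (move_right): buffer="duwqduhg" (len 8), cursors c1@3 c2@7, authorship .1...2..
After op 3 (add_cursor(6)): buffer="duwqduhg" (len 8), cursors c1@3 c3@6 c2@7, authorship .1...2..
After op 4 (delete): buffer="duqdg" (len 5), cursors c1@2 c2@4 c3@4, authorship .1...
After op 5 (insert('y')): buffer="duyqdyyg" (len 8), cursors c1@3 c2@7 c3@7, authorship .11..23.
After op 6 (insert('l')): buffer="duylqdyyllg" (len 11), cursors c1@4 c2@10 c3@10, authorship .111..2323.
Authorship (.=original, N=cursor N): . 1 1 1 . . 2 3 2 3 .
Index 2: author = 1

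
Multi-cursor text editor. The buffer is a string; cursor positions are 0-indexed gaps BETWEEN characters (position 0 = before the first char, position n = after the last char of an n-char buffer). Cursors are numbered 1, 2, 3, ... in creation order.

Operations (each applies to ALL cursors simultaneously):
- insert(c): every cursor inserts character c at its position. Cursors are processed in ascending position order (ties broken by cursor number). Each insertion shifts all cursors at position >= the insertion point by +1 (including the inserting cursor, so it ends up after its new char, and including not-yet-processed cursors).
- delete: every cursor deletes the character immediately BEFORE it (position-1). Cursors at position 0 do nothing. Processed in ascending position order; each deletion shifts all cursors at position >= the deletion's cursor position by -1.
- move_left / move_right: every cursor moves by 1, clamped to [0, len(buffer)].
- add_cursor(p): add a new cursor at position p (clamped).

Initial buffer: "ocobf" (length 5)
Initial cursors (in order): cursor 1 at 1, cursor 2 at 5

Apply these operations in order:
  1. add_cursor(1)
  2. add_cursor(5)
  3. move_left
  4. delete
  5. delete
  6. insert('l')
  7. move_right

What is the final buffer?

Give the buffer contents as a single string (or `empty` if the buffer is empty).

Answer: llllf

Derivation:
After op 1 (add_cursor(1)): buffer="ocobf" (len 5), cursors c1@1 c3@1 c2@5, authorship .....
After op 2 (add_cursor(5)): buffer="ocobf" (len 5), cursors c1@1 c3@1 c2@5 c4@5, authorship .....
After op 3 (move_left): buffer="ocobf" (len 5), cursors c1@0 c3@0 c2@4 c4@4, authorship .....
After op 4 (delete): buffer="ocf" (len 3), cursors c1@0 c3@0 c2@2 c4@2, authorship ...
After op 5 (delete): buffer="f" (len 1), cursors c1@0 c2@0 c3@0 c4@0, authorship .
After op 6 (insert('l')): buffer="llllf" (len 5), cursors c1@4 c2@4 c3@4 c4@4, authorship 1234.
After op 7 (move_right): buffer="llllf" (len 5), cursors c1@5 c2@5 c3@5 c4@5, authorship 1234.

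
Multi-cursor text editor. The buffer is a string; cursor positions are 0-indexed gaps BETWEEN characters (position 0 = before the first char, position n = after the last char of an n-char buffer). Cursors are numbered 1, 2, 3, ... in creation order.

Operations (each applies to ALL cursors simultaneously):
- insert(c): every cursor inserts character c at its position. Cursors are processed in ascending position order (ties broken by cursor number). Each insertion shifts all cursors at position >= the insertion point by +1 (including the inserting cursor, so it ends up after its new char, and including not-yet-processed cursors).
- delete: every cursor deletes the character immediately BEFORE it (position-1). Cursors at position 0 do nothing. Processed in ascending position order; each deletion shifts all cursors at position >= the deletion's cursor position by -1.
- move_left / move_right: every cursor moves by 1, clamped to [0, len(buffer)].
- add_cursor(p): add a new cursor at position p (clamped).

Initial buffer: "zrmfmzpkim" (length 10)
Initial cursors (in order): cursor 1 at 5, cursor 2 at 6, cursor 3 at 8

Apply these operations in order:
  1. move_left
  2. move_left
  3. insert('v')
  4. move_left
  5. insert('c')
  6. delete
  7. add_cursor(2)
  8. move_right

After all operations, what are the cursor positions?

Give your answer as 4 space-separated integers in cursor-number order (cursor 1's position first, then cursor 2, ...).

After op 1 (move_left): buffer="zrmfmzpkim" (len 10), cursors c1@4 c2@5 c3@7, authorship ..........
After op 2 (move_left): buffer="zrmfmzpkim" (len 10), cursors c1@3 c2@4 c3@6, authorship ..........
After op 3 (insert('v')): buffer="zrmvfvmzvpkim" (len 13), cursors c1@4 c2@6 c3@9, authorship ...1.2..3....
After op 4 (move_left): buffer="zrmvfvmzvpkim" (len 13), cursors c1@3 c2@5 c3@8, authorship ...1.2..3....
After op 5 (insert('c')): buffer="zrmcvfcvmzcvpkim" (len 16), cursors c1@4 c2@7 c3@11, authorship ...11.22..33....
After op 6 (delete): buffer="zrmvfvmzvpkim" (len 13), cursors c1@3 c2@5 c3@8, authorship ...1.2..3....
After op 7 (add_cursor(2)): buffer="zrmvfvmzvpkim" (len 13), cursors c4@2 c1@3 c2@5 c3@8, authorship ...1.2..3....
After op 8 (move_right): buffer="zrmvfvmzvpkim" (len 13), cursors c4@3 c1@4 c2@6 c3@9, authorship ...1.2..3....

Answer: 4 6 9 3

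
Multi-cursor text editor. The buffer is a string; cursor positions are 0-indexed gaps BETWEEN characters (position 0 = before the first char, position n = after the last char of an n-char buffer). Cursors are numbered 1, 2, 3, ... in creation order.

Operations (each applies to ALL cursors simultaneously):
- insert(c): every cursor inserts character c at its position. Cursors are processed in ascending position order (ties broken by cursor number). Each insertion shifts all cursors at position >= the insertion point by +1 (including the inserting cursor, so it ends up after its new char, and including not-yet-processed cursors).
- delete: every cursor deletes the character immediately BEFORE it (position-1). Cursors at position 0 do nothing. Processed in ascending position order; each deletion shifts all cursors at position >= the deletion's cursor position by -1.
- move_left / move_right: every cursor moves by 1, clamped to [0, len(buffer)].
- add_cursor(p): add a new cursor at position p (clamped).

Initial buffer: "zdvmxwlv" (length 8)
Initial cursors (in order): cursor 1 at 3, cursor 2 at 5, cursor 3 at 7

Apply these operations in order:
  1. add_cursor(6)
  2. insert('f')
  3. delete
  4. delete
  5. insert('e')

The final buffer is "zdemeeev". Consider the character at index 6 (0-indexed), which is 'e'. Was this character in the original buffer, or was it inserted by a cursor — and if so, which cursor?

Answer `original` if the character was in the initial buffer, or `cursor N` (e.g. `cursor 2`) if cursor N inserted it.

After op 1 (add_cursor(6)): buffer="zdvmxwlv" (len 8), cursors c1@3 c2@5 c4@6 c3@7, authorship ........
After op 2 (insert('f')): buffer="zdvfmxfwflfv" (len 12), cursors c1@4 c2@7 c4@9 c3@11, authorship ...1..2.4.3.
After op 3 (delete): buffer="zdvmxwlv" (len 8), cursors c1@3 c2@5 c4@6 c3@7, authorship ........
After op 4 (delete): buffer="zdmv" (len 4), cursors c1@2 c2@3 c3@3 c4@3, authorship ....
After op 5 (insert('e')): buffer="zdemeeev" (len 8), cursors c1@3 c2@7 c3@7 c4@7, authorship ..1.234.
Authorship (.=original, N=cursor N): . . 1 . 2 3 4 .
Index 6: author = 4

Answer: cursor 4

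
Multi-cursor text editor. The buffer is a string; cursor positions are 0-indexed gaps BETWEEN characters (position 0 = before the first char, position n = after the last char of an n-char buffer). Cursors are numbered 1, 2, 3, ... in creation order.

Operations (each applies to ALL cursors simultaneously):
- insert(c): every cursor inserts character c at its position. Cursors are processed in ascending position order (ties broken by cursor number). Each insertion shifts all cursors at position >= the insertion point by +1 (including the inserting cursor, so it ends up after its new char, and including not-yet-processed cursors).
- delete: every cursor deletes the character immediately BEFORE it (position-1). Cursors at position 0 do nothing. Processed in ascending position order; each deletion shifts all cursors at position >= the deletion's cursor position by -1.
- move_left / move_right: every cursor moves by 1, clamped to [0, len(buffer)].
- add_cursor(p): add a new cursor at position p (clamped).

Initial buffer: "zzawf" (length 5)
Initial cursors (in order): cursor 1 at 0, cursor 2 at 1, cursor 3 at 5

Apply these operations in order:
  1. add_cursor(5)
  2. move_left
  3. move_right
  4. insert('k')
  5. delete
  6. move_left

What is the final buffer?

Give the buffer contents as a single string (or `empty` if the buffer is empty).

Answer: zzawf

Derivation:
After op 1 (add_cursor(5)): buffer="zzawf" (len 5), cursors c1@0 c2@1 c3@5 c4@5, authorship .....
After op 2 (move_left): buffer="zzawf" (len 5), cursors c1@0 c2@0 c3@4 c4@4, authorship .....
After op 3 (move_right): buffer="zzawf" (len 5), cursors c1@1 c2@1 c3@5 c4@5, authorship .....
After op 4 (insert('k')): buffer="zkkzawfkk" (len 9), cursors c1@3 c2@3 c3@9 c4@9, authorship .12....34
After op 5 (delete): buffer="zzawf" (len 5), cursors c1@1 c2@1 c3@5 c4@5, authorship .....
After op 6 (move_left): buffer="zzawf" (len 5), cursors c1@0 c2@0 c3@4 c4@4, authorship .....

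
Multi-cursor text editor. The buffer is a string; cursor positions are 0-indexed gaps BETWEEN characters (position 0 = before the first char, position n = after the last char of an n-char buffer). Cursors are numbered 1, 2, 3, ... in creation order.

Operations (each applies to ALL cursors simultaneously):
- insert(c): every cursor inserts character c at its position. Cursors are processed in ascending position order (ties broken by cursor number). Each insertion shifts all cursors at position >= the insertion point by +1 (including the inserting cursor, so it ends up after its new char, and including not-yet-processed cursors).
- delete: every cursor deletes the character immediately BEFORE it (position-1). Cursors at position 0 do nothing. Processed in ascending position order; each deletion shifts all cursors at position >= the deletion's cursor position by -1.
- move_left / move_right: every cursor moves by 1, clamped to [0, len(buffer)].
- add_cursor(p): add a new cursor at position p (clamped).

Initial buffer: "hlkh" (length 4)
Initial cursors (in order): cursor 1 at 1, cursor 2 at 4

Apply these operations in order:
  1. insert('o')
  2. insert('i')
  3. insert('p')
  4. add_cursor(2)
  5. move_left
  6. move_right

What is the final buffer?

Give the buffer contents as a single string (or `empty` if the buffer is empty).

Answer: hoiplkhoip

Derivation:
After op 1 (insert('o')): buffer="holkho" (len 6), cursors c1@2 c2@6, authorship .1...2
After op 2 (insert('i')): buffer="hoilkhoi" (len 8), cursors c1@3 c2@8, authorship .11...22
After op 3 (insert('p')): buffer="hoiplkhoip" (len 10), cursors c1@4 c2@10, authorship .111...222
After op 4 (add_cursor(2)): buffer="hoiplkhoip" (len 10), cursors c3@2 c1@4 c2@10, authorship .111...222
After op 5 (move_left): buffer="hoiplkhoip" (len 10), cursors c3@1 c1@3 c2@9, authorship .111...222
After op 6 (move_right): buffer="hoiplkhoip" (len 10), cursors c3@2 c1@4 c2@10, authorship .111...222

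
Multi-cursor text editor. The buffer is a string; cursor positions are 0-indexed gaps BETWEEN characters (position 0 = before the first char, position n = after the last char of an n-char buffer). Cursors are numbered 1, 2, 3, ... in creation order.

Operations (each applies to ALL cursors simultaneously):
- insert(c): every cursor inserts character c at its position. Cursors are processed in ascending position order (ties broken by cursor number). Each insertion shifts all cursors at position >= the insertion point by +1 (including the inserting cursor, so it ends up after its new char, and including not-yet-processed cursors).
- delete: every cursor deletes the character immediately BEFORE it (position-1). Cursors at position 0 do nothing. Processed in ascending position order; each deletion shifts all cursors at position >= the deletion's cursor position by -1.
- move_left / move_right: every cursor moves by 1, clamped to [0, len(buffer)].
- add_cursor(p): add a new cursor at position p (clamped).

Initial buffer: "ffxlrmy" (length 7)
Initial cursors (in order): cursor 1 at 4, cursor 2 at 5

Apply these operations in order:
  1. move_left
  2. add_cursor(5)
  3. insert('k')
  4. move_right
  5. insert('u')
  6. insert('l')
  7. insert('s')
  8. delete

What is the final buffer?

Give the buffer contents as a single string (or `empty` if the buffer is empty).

After op 1 (move_left): buffer="ffxlrmy" (len 7), cursors c1@3 c2@4, authorship .......
After op 2 (add_cursor(5)): buffer="ffxlrmy" (len 7), cursors c1@3 c2@4 c3@5, authorship .......
After op 3 (insert('k')): buffer="ffxklkrkmy" (len 10), cursors c1@4 c2@6 c3@8, authorship ...1.2.3..
After op 4 (move_right): buffer="ffxklkrkmy" (len 10), cursors c1@5 c2@7 c3@9, authorship ...1.2.3..
After op 5 (insert('u')): buffer="ffxklukrukmuy" (len 13), cursors c1@6 c2@9 c3@12, authorship ...1.12.23.3.
After op 6 (insert('l')): buffer="ffxklulkrulkmuly" (len 16), cursors c1@7 c2@11 c3@15, authorship ...1.112.223.33.
After op 7 (insert('s')): buffer="ffxklulskrulskmulsy" (len 19), cursors c1@8 c2@13 c3@18, authorship ...1.1112.2223.333.
After op 8 (delete): buffer="ffxklulkrulkmuly" (len 16), cursors c1@7 c2@11 c3@15, authorship ...1.112.223.33.

Answer: ffxklulkrulkmuly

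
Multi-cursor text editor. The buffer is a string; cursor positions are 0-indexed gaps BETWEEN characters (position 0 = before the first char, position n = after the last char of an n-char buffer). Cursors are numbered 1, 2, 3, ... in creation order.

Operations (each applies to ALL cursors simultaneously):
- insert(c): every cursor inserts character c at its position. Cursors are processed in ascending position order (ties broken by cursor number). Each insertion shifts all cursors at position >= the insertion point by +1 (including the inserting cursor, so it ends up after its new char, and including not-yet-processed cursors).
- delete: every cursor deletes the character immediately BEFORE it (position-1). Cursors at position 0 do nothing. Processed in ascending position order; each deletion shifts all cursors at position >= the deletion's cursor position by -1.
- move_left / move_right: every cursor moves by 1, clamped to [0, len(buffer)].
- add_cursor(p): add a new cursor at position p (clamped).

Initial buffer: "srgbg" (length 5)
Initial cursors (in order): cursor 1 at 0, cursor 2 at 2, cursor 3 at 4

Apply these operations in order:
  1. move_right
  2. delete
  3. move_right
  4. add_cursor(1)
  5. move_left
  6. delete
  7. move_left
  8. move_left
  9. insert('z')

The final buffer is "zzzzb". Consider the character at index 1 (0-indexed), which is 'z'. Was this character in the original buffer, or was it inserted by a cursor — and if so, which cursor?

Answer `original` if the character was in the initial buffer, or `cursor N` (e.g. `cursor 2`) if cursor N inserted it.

Answer: cursor 2

Derivation:
After op 1 (move_right): buffer="srgbg" (len 5), cursors c1@1 c2@3 c3@5, authorship .....
After op 2 (delete): buffer="rb" (len 2), cursors c1@0 c2@1 c3@2, authorship ..
After op 3 (move_right): buffer="rb" (len 2), cursors c1@1 c2@2 c3@2, authorship ..
After op 4 (add_cursor(1)): buffer="rb" (len 2), cursors c1@1 c4@1 c2@2 c3@2, authorship ..
After op 5 (move_left): buffer="rb" (len 2), cursors c1@0 c4@0 c2@1 c3@1, authorship ..
After op 6 (delete): buffer="b" (len 1), cursors c1@0 c2@0 c3@0 c4@0, authorship .
After op 7 (move_left): buffer="b" (len 1), cursors c1@0 c2@0 c3@0 c4@0, authorship .
After op 8 (move_left): buffer="b" (len 1), cursors c1@0 c2@0 c3@0 c4@0, authorship .
After op 9 (insert('z')): buffer="zzzzb" (len 5), cursors c1@4 c2@4 c3@4 c4@4, authorship 1234.
Authorship (.=original, N=cursor N): 1 2 3 4 .
Index 1: author = 2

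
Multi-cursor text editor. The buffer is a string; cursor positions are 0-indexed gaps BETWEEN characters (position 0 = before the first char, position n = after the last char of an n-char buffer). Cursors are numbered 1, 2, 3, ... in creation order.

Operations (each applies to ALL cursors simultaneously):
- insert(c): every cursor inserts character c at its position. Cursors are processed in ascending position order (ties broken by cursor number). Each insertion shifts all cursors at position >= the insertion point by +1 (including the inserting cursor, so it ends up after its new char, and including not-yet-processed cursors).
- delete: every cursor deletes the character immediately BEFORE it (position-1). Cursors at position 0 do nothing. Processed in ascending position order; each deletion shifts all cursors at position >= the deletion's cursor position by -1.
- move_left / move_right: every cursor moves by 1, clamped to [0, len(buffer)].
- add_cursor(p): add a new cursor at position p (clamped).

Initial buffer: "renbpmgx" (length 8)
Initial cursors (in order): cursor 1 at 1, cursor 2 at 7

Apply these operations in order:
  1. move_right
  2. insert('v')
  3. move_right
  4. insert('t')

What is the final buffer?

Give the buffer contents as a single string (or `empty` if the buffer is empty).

Answer: revntbpmgxvt

Derivation:
After op 1 (move_right): buffer="renbpmgx" (len 8), cursors c1@2 c2@8, authorship ........
After op 2 (insert('v')): buffer="revnbpmgxv" (len 10), cursors c1@3 c2@10, authorship ..1......2
After op 3 (move_right): buffer="revnbpmgxv" (len 10), cursors c1@4 c2@10, authorship ..1......2
After op 4 (insert('t')): buffer="revntbpmgxvt" (len 12), cursors c1@5 c2@12, authorship ..1.1.....22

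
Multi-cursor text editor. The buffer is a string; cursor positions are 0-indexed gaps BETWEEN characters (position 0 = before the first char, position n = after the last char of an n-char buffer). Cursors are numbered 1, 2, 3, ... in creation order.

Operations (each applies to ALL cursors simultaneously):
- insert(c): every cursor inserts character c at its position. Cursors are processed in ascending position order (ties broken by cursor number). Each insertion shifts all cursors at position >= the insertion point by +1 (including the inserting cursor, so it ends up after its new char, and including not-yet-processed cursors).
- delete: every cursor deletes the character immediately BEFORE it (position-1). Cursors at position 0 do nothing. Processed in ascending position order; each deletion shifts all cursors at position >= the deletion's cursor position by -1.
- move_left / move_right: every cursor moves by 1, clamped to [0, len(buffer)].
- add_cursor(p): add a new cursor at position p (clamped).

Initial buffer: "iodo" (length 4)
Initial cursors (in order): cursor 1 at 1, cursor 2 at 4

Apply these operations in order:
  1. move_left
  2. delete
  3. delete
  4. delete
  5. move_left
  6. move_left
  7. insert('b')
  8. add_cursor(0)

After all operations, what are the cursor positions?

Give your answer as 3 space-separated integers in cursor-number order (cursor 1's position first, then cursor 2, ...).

Answer: 2 2 0

Derivation:
After op 1 (move_left): buffer="iodo" (len 4), cursors c1@0 c2@3, authorship ....
After op 2 (delete): buffer="ioo" (len 3), cursors c1@0 c2@2, authorship ...
After op 3 (delete): buffer="io" (len 2), cursors c1@0 c2@1, authorship ..
After op 4 (delete): buffer="o" (len 1), cursors c1@0 c2@0, authorship .
After op 5 (move_left): buffer="o" (len 1), cursors c1@0 c2@0, authorship .
After op 6 (move_left): buffer="o" (len 1), cursors c1@0 c2@0, authorship .
After op 7 (insert('b')): buffer="bbo" (len 3), cursors c1@2 c2@2, authorship 12.
After op 8 (add_cursor(0)): buffer="bbo" (len 3), cursors c3@0 c1@2 c2@2, authorship 12.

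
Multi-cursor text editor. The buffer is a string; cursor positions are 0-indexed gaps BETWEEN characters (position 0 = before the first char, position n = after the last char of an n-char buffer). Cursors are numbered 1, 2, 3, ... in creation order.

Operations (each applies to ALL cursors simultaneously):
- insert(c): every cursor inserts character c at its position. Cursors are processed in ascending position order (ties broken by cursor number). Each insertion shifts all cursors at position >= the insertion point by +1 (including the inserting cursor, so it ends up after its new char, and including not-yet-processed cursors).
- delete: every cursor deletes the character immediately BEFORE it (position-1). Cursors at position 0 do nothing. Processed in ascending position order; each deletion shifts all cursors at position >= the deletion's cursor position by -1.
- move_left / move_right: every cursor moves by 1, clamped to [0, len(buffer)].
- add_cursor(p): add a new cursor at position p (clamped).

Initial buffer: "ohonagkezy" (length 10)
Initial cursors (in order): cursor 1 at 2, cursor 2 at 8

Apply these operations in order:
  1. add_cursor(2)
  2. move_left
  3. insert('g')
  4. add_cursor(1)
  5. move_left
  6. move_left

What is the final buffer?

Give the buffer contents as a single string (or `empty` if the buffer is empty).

Answer: ogghonagkgezy

Derivation:
After op 1 (add_cursor(2)): buffer="ohonagkezy" (len 10), cursors c1@2 c3@2 c2@8, authorship ..........
After op 2 (move_left): buffer="ohonagkezy" (len 10), cursors c1@1 c3@1 c2@7, authorship ..........
After op 3 (insert('g')): buffer="ogghonagkgezy" (len 13), cursors c1@3 c3@3 c2@10, authorship .13......2...
After op 4 (add_cursor(1)): buffer="ogghonagkgezy" (len 13), cursors c4@1 c1@3 c3@3 c2@10, authorship .13......2...
After op 5 (move_left): buffer="ogghonagkgezy" (len 13), cursors c4@0 c1@2 c3@2 c2@9, authorship .13......2...
After op 6 (move_left): buffer="ogghonagkgezy" (len 13), cursors c4@0 c1@1 c3@1 c2@8, authorship .13......2...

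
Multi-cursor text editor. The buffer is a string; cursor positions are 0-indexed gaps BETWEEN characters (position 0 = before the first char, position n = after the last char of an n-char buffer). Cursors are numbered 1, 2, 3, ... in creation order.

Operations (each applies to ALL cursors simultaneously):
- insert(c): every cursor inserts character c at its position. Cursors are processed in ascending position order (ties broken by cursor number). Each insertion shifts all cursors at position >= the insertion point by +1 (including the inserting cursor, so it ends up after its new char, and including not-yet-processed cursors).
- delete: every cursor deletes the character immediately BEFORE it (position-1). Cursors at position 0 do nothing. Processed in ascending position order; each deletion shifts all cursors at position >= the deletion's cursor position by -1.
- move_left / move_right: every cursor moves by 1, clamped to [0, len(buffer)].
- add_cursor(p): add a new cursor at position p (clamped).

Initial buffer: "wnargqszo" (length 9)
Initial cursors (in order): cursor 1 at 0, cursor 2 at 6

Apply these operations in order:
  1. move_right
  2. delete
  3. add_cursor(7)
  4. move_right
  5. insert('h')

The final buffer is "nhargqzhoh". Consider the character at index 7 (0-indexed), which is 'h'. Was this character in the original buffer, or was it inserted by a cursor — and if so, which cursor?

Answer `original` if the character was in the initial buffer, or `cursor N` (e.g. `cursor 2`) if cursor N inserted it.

Answer: cursor 2

Derivation:
After op 1 (move_right): buffer="wnargqszo" (len 9), cursors c1@1 c2@7, authorship .........
After op 2 (delete): buffer="nargqzo" (len 7), cursors c1@0 c2@5, authorship .......
After op 3 (add_cursor(7)): buffer="nargqzo" (len 7), cursors c1@0 c2@5 c3@7, authorship .......
After op 4 (move_right): buffer="nargqzo" (len 7), cursors c1@1 c2@6 c3@7, authorship .......
After op 5 (insert('h')): buffer="nhargqzhoh" (len 10), cursors c1@2 c2@8 c3@10, authorship .1.....2.3
Authorship (.=original, N=cursor N): . 1 . . . . . 2 . 3
Index 7: author = 2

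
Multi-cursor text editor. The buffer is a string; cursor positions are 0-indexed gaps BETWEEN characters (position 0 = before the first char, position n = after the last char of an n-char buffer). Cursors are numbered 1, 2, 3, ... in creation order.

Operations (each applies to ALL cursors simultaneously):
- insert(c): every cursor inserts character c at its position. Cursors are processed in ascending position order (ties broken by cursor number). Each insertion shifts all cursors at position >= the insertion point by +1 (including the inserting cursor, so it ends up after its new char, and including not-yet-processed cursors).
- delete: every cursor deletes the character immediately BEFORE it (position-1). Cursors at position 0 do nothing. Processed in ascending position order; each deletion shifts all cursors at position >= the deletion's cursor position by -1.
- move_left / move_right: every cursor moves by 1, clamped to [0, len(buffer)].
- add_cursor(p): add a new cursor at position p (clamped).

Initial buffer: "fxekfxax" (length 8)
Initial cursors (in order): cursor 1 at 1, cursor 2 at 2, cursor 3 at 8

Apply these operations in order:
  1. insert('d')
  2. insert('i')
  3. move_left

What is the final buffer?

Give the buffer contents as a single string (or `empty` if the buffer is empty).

After op 1 (insert('d')): buffer="fdxdekfxaxd" (len 11), cursors c1@2 c2@4 c3@11, authorship .1.2......3
After op 2 (insert('i')): buffer="fdixdiekfxaxdi" (len 14), cursors c1@3 c2@6 c3@14, authorship .11.22......33
After op 3 (move_left): buffer="fdixdiekfxaxdi" (len 14), cursors c1@2 c2@5 c3@13, authorship .11.22......33

Answer: fdixdiekfxaxdi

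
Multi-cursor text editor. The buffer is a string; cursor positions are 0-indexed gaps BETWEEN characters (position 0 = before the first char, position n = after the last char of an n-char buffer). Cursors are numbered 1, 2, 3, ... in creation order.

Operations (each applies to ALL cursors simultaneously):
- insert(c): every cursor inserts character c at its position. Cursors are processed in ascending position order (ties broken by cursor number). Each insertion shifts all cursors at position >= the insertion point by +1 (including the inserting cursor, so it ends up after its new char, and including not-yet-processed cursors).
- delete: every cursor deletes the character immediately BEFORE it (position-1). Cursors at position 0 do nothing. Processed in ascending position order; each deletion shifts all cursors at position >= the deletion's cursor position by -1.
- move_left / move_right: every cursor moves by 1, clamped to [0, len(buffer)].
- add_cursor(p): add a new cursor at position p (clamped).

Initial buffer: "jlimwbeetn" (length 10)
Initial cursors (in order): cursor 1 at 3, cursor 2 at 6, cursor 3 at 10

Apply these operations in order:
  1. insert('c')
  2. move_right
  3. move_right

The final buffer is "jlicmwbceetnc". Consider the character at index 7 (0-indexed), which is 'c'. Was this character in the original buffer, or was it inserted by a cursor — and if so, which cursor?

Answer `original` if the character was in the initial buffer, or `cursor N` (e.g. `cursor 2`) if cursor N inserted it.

Answer: cursor 2

Derivation:
After op 1 (insert('c')): buffer="jlicmwbceetnc" (len 13), cursors c1@4 c2@8 c3@13, authorship ...1...2....3
After op 2 (move_right): buffer="jlicmwbceetnc" (len 13), cursors c1@5 c2@9 c3@13, authorship ...1...2....3
After op 3 (move_right): buffer="jlicmwbceetnc" (len 13), cursors c1@6 c2@10 c3@13, authorship ...1...2....3
Authorship (.=original, N=cursor N): . . . 1 . . . 2 . . . . 3
Index 7: author = 2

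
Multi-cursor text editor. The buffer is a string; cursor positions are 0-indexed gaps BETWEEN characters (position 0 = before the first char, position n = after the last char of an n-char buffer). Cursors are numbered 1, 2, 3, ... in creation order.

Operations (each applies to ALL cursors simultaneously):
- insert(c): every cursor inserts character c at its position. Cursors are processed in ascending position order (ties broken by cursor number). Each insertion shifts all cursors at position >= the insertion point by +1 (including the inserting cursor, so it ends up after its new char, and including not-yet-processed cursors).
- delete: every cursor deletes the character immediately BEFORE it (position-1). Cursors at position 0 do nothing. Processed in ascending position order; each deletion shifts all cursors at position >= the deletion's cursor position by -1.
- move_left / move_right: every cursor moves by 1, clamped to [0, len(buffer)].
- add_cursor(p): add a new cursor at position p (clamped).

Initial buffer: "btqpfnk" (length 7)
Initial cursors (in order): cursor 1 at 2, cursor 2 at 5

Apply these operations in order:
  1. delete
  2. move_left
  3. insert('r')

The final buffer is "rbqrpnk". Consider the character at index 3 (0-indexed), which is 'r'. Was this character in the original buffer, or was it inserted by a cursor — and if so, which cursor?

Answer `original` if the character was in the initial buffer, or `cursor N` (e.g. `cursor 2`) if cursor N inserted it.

Answer: cursor 2

Derivation:
After op 1 (delete): buffer="bqpnk" (len 5), cursors c1@1 c2@3, authorship .....
After op 2 (move_left): buffer="bqpnk" (len 5), cursors c1@0 c2@2, authorship .....
After op 3 (insert('r')): buffer="rbqrpnk" (len 7), cursors c1@1 c2@4, authorship 1..2...
Authorship (.=original, N=cursor N): 1 . . 2 . . .
Index 3: author = 2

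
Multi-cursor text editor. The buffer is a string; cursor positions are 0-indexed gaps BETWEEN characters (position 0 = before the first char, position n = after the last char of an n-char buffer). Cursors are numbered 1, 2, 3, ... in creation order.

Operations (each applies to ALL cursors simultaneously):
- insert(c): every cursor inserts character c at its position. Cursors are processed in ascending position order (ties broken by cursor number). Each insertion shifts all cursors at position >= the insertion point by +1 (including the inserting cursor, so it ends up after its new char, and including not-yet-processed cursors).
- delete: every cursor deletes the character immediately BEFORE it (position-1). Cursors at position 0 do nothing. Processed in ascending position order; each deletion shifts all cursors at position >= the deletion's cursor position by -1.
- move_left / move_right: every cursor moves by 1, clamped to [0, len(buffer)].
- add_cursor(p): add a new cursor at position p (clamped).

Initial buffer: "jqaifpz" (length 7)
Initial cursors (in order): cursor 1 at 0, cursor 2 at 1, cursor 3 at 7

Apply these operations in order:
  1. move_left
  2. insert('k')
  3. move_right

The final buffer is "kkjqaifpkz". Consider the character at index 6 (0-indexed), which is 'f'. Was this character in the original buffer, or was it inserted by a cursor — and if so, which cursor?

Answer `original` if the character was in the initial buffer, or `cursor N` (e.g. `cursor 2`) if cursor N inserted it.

Answer: original

Derivation:
After op 1 (move_left): buffer="jqaifpz" (len 7), cursors c1@0 c2@0 c3@6, authorship .......
After op 2 (insert('k')): buffer="kkjqaifpkz" (len 10), cursors c1@2 c2@2 c3@9, authorship 12......3.
After op 3 (move_right): buffer="kkjqaifpkz" (len 10), cursors c1@3 c2@3 c3@10, authorship 12......3.
Authorship (.=original, N=cursor N): 1 2 . . . . . . 3 .
Index 6: author = original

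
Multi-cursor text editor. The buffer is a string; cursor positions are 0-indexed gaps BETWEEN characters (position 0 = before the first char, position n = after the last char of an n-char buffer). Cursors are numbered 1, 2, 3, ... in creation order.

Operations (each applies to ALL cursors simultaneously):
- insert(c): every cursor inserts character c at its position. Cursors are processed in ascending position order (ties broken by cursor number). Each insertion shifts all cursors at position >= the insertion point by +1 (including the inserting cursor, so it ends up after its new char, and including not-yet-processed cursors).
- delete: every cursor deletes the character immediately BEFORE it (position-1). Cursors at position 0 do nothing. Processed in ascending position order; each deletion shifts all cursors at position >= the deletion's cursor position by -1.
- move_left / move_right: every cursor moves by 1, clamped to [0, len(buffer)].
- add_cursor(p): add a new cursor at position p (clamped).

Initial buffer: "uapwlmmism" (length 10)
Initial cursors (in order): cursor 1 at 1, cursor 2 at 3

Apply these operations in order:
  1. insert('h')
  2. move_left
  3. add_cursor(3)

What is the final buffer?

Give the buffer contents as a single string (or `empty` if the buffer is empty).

Answer: uhaphwlmmism

Derivation:
After op 1 (insert('h')): buffer="uhaphwlmmism" (len 12), cursors c1@2 c2@5, authorship .1..2.......
After op 2 (move_left): buffer="uhaphwlmmism" (len 12), cursors c1@1 c2@4, authorship .1..2.......
After op 3 (add_cursor(3)): buffer="uhaphwlmmism" (len 12), cursors c1@1 c3@3 c2@4, authorship .1..2.......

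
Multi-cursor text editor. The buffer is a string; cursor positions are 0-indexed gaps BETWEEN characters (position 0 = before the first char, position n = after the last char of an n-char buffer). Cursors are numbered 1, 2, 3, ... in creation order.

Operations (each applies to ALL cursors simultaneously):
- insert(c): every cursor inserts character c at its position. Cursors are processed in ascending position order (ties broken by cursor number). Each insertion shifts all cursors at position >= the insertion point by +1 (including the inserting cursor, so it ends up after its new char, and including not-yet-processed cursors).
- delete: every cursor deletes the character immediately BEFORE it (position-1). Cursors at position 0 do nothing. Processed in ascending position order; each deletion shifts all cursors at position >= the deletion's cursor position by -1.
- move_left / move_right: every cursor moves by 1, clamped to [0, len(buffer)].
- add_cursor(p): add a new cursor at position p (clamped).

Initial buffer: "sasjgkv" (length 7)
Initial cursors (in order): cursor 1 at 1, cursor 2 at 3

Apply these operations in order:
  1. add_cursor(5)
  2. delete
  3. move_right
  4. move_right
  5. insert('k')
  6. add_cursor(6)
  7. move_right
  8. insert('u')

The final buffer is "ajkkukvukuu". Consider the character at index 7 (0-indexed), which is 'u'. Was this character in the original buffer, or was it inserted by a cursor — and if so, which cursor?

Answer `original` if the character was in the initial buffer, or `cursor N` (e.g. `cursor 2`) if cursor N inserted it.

After op 1 (add_cursor(5)): buffer="sasjgkv" (len 7), cursors c1@1 c2@3 c3@5, authorship .......
After op 2 (delete): buffer="ajkv" (len 4), cursors c1@0 c2@1 c3@2, authorship ....
After op 3 (move_right): buffer="ajkv" (len 4), cursors c1@1 c2@2 c3@3, authorship ....
After op 4 (move_right): buffer="ajkv" (len 4), cursors c1@2 c2@3 c3@4, authorship ....
After op 5 (insert('k')): buffer="ajkkkvk" (len 7), cursors c1@3 c2@5 c3@7, authorship ..1.2.3
After op 6 (add_cursor(6)): buffer="ajkkkvk" (len 7), cursors c1@3 c2@5 c4@6 c3@7, authorship ..1.2.3
After op 7 (move_right): buffer="ajkkkvk" (len 7), cursors c1@4 c2@6 c3@7 c4@7, authorship ..1.2.3
After op 8 (insert('u')): buffer="ajkkukvukuu" (len 11), cursors c1@5 c2@8 c3@11 c4@11, authorship ..1.12.2334
Authorship (.=original, N=cursor N): . . 1 . 1 2 . 2 3 3 4
Index 7: author = 2

Answer: cursor 2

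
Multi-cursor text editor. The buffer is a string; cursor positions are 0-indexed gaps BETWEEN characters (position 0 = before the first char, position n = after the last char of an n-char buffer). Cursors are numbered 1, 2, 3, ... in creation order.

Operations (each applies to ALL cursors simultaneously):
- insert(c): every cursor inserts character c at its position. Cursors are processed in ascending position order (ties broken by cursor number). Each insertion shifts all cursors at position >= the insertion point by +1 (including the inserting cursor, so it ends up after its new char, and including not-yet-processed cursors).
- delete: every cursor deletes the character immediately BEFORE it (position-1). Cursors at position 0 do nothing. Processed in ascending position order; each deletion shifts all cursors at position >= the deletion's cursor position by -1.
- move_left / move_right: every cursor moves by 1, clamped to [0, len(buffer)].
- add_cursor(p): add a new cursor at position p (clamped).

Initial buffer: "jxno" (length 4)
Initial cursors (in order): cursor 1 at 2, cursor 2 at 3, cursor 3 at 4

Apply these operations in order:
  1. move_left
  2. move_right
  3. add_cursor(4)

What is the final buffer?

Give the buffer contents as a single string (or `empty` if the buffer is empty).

Answer: jxno

Derivation:
After op 1 (move_left): buffer="jxno" (len 4), cursors c1@1 c2@2 c3@3, authorship ....
After op 2 (move_right): buffer="jxno" (len 4), cursors c1@2 c2@3 c3@4, authorship ....
After op 3 (add_cursor(4)): buffer="jxno" (len 4), cursors c1@2 c2@3 c3@4 c4@4, authorship ....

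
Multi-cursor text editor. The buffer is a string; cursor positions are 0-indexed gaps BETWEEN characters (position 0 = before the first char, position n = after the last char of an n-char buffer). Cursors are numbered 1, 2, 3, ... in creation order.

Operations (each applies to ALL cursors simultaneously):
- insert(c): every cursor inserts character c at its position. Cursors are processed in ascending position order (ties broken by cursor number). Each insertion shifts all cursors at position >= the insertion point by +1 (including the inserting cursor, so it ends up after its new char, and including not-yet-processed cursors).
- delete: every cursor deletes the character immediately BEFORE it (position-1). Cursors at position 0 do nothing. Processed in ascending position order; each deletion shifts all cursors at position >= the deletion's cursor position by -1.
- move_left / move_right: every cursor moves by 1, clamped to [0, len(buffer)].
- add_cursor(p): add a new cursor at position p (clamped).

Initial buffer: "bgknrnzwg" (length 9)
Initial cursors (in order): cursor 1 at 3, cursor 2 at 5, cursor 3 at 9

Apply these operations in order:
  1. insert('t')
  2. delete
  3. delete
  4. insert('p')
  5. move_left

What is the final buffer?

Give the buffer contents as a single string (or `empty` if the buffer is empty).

Answer: bgpnpnzwp

Derivation:
After op 1 (insert('t')): buffer="bgktnrtnzwgt" (len 12), cursors c1@4 c2@7 c3@12, authorship ...1..2....3
After op 2 (delete): buffer="bgknrnzwg" (len 9), cursors c1@3 c2@5 c3@9, authorship .........
After op 3 (delete): buffer="bgnnzw" (len 6), cursors c1@2 c2@3 c3@6, authorship ......
After op 4 (insert('p')): buffer="bgpnpnzwp" (len 9), cursors c1@3 c2@5 c3@9, authorship ..1.2...3
After op 5 (move_left): buffer="bgpnpnzwp" (len 9), cursors c1@2 c2@4 c3@8, authorship ..1.2...3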